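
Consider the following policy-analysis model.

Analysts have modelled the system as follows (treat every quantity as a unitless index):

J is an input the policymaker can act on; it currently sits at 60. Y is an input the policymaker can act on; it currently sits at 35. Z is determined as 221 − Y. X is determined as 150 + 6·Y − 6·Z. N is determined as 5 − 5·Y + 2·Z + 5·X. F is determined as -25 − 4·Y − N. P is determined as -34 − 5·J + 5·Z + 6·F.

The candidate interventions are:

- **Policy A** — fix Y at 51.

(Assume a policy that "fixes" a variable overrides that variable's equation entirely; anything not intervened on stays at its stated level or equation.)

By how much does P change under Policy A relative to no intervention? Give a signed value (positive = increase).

-5552

Baseline:
  J = 60
  Y = 35
  Z = 221 − 35 = 186
  X = 150 + 6·35 − 6·186 = -756
  N = 5 − 5·35 + 2·186 + 5·(-756) = -3578
  F = -25 − 4·35 − (-3578) = 3413
  P = -34 − 5·60 + 5·186 + 6·3413 = 21074
Policy A (Y := 51):
  J = 60
  Y = 51
  Z = 221 − 51 = 170
  X = 150 + 6·51 − 6·170 = -564
  N = 5 − 5·51 + 2·170 + 5·(-564) = -2730
  F = -25 − 4·51 − (-2730) = 2501
  P = -34 − 5·60 + 5·170 + 6·2501 = 15522
Change in P: 15522 − 21074 = -5552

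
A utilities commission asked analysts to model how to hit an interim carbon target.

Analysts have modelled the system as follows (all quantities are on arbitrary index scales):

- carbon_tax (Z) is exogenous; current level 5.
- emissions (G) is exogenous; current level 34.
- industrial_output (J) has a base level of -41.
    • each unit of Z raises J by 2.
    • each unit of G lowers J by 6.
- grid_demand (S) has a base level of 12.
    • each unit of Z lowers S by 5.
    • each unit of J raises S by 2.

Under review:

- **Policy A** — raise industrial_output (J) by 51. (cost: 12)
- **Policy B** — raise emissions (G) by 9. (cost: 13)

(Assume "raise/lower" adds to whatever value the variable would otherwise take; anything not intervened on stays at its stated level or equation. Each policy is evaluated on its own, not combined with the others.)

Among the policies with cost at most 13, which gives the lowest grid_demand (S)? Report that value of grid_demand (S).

Policy A (J + 51):
  Z = 5
  G = 34
  J = -41 + 2·5 − 6·34 (+51 from intervention) = -184
  S = 12 − 5·5 + 2·(-184) = -381
Policy B (G + 9):
  Z = 5
  G = 34 + 9 = 43
  J = -41 + 2·5 − 6·43 = -289
  S = 12 − 5·5 + 2·(-289) = -591
Comparing — Policy A: S=-381, Policy B: S=-591. Lowest is -591 (Policy B).

-591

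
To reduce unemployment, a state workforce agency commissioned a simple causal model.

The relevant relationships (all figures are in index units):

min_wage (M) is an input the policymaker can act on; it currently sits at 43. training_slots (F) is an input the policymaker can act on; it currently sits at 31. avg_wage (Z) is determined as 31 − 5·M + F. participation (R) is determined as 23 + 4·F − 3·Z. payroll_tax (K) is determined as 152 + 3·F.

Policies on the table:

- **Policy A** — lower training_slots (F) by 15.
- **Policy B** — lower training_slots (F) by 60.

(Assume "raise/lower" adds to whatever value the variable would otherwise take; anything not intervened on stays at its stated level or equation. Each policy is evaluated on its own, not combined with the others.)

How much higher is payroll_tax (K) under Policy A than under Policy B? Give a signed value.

Policy A (F − 15):
  F = 31 − 15 = 16
  K = 152 + 3·16 = 200
Policy B (F − 60):
  F = 31 − 60 = -29
  K = 152 + 3·(-29) = 65
K: 200 − 65 = 135

135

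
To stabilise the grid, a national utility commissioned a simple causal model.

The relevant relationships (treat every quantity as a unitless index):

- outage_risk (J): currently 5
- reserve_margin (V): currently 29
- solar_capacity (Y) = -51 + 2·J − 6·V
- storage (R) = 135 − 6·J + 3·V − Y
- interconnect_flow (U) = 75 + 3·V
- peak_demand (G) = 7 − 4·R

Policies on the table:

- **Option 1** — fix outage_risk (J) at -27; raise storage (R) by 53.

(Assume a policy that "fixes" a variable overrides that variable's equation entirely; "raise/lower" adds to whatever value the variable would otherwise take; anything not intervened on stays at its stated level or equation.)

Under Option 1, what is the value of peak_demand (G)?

Option 1 (J := -27, R + 53):
  J = -27
  V = 29
  Y = -51 + 2·(-27) − 6·29 = -279
  R = 135 − 6·(-27) + 3·29 − (-279) (+53 from intervention) = 716
  G = 7 − 4·716 = -2857

-2857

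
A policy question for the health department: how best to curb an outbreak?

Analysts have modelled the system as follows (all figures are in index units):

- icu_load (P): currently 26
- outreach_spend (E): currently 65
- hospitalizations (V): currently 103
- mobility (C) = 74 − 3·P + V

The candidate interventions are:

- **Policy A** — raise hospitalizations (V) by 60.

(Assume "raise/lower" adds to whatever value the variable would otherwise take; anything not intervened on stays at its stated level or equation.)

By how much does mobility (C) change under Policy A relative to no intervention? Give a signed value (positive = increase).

Baseline:
  P = 26
  V = 103
  C = 74 − 3·26 + 103 = 99
Policy A (V + 60):
  P = 26
  V = 103 + 60 = 163
  C = 74 − 3·26 + 163 = 159
Change in C: 159 − 99 = 60

60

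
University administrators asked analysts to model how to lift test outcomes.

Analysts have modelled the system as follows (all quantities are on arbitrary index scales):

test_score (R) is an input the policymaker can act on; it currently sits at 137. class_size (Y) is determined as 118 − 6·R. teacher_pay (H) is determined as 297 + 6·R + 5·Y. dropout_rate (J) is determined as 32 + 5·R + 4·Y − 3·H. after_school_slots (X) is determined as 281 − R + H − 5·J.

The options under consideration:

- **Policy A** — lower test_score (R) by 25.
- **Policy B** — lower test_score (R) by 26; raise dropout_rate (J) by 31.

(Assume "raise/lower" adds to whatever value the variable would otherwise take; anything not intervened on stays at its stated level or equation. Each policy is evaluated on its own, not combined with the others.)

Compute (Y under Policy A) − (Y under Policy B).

Policy A (R − 25):
  R = 137 − 25 = 112
  Y = 118 − 6·112 = -554
Policy B (R − 26, J + 31):
  R = 137 − 26 = 111
  Y = 118 − 6·111 = -548
Y: -554 − (-548) = -6

-6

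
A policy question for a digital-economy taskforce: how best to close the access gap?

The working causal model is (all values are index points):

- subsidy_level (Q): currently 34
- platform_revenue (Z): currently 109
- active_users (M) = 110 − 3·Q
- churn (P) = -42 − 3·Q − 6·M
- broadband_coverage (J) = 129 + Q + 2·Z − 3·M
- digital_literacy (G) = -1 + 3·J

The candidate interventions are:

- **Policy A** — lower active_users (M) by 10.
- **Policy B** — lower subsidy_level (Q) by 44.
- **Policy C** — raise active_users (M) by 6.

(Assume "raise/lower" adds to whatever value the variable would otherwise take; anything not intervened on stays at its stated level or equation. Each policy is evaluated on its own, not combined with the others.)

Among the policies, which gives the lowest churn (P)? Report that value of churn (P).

Policy A (M − 10):
  Q = 34
  M = 110 − 3·34 (−10 from intervention) = -2
  P = -42 − 3·34 − 6·(-2) = -132
Policy B (Q − 44):
  Q = 34 − 44 = -10
  M = 110 − 3·(-10) = 140
  P = -42 − 3·(-10) − 6·140 = -852
Policy C (M + 6):
  Q = 34
  M = 110 − 3·34 (+6 from intervention) = 14
  P = -42 − 3·34 − 6·14 = -228
Comparing — Policy A: P=-132, Policy B: P=-852, Policy C: P=-228. Lowest is -852 (Policy B).

-852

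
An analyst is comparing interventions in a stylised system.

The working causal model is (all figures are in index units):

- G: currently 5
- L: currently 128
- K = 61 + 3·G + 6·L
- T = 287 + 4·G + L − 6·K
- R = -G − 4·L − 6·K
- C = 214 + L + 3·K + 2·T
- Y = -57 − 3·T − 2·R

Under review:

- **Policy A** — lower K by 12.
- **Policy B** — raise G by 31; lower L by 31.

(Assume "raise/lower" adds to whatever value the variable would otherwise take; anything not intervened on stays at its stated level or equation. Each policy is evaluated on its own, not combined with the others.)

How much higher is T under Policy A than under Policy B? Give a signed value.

-579

Policy A (K − 12):
  G = 5
  L = 128
  K = 61 + 3·5 + 6·128 (−12 from intervention) = 832
  T = 287 + 4·5 + 128 − 6·832 = -4557
Policy B (G + 31, L − 31):
  G = 5 + 31 = 36
  L = 128 − 31 = 97
  K = 61 + 3·36 + 6·97 = 751
  T = 287 + 4·36 + 97 − 6·751 = -3978
T: -4557 − (-3978) = -579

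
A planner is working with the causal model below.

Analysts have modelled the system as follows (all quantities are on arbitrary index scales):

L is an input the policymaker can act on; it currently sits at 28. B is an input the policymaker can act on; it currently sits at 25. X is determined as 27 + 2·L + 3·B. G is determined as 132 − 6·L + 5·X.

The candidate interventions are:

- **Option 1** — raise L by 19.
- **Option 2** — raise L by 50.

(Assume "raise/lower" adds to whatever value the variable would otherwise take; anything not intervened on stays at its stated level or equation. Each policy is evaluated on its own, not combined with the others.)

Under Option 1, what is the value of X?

Option 1 (L + 19):
  L = 28 + 19 = 47
  B = 25
  X = 27 + 2·47 + 3·25 = 196

196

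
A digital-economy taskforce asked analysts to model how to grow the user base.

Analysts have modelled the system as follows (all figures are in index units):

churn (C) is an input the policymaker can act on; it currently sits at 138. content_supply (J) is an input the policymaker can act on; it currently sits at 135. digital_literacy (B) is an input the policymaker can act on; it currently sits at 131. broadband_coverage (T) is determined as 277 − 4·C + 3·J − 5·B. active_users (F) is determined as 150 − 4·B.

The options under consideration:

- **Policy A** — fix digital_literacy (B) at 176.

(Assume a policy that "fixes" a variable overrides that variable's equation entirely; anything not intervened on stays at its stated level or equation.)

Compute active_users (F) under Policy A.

Policy A (B := 176):
  B = 176
  F = 150 − 4·176 = -554

-554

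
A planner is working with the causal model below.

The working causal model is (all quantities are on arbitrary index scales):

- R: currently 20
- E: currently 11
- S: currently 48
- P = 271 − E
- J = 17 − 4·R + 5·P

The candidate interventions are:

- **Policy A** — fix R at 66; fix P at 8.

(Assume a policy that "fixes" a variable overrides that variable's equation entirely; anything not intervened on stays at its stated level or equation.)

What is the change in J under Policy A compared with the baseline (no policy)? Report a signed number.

Baseline:
  R = 20
  E = 11
  P = 271 − 11 = 260
  J = 17 − 4·20 + 5·260 = 1237
Policy A (R := 66, P := 8):
  R = 66
  E = 11
  P = 8
  J = 17 − 4·66 + 5·8 = -207
Change in J: -207 − 1237 = -1444

-1444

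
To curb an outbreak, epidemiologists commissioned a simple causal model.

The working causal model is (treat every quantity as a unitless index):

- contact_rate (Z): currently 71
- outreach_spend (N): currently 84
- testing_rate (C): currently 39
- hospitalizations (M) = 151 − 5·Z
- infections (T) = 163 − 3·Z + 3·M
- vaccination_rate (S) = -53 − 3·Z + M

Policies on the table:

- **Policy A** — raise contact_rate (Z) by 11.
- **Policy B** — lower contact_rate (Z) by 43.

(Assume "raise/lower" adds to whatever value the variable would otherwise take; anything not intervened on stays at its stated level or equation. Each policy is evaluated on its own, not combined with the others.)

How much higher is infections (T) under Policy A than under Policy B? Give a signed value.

-972

Policy A (Z + 11):
  Z = 71 + 11 = 82
  M = 151 − 5·82 = -259
  T = 163 − 3·82 + 3·(-259) = -860
Policy B (Z − 43):
  Z = 71 − 43 = 28
  M = 151 − 5·28 = 11
  T = 163 − 3·28 + 3·11 = 112
T: -860 − 112 = -972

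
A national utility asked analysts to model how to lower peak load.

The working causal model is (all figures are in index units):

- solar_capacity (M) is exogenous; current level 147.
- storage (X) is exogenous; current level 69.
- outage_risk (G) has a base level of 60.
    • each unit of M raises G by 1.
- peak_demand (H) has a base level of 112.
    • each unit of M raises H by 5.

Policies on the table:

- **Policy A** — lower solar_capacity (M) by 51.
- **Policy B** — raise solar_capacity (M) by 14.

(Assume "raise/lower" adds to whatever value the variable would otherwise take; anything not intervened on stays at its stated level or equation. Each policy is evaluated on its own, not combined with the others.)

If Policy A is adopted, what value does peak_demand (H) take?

Policy A (M − 51):
  M = 147 − 51 = 96
  H = 112 + 5·96 = 592

592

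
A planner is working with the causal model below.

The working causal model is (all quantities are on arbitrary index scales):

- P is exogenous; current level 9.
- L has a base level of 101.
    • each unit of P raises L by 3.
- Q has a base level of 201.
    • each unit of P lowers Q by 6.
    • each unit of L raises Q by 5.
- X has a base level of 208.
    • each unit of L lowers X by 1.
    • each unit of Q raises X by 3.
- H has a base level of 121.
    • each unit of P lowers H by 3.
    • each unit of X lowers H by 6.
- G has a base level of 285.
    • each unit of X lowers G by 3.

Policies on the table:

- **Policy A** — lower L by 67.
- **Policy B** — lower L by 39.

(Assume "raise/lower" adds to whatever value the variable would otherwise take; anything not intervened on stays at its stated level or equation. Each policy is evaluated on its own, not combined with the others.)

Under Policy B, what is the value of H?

Policy B (L − 39):
  P = 9
  L = 101 + 3·9 (−39 from intervention) = 89
  Q = 201 − 6·9 + 5·89 = 592
  X = 208 − 89 + 3·592 = 1895
  H = 121 − 3·9 − 6·1895 = -11276

-11276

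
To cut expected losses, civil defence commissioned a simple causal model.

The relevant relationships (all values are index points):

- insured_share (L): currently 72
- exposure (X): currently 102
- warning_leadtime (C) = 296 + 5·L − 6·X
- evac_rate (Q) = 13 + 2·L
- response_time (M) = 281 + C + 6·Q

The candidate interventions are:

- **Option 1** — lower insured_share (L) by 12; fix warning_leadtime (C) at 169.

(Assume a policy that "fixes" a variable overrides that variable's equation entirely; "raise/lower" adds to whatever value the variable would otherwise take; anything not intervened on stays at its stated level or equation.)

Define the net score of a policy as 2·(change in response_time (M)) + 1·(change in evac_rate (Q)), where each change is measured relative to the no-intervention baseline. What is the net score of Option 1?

-62

Baseline:
  L = 72
  X = 102
  C = 296 + 5·72 − 6·102 = 44
  Q = 13 + 2·72 = 157
  M = 281 + 44 + 6·157 = 1267
Option 1 (L − 12, C := 169):
  L = 72 − 12 = 60
  X = 102
  C = 169
  Q = 13 + 2·60 = 133
  M = 281 + 169 + 6·133 = 1248
ΔM = 1248 − 1267 = -19; ΔQ = 133 − 157 = -24
Score = 2·(-19) + 1·(-24) = -62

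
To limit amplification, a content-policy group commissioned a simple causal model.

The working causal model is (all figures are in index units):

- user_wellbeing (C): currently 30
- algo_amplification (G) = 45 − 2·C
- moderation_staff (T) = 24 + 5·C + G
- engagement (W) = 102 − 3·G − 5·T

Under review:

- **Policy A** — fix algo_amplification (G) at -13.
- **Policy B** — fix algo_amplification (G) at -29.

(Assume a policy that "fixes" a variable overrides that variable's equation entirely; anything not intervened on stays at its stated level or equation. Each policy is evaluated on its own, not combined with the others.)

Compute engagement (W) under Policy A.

-664

Policy A (G := -13):
  C = 30
  G = -13
  T = 24 + 5·30 + (-13) = 161
  W = 102 − 3·(-13) − 5·161 = -664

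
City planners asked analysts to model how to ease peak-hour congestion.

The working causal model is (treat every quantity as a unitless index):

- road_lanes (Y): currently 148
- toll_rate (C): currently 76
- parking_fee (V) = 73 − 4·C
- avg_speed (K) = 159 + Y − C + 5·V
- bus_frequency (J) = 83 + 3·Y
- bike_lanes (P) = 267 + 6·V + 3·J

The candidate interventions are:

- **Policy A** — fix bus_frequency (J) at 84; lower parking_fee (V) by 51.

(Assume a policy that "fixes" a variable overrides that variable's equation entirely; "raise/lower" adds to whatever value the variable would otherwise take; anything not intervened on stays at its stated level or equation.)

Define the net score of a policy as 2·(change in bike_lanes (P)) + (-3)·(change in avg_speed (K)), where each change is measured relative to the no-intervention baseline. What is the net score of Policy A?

Baseline:
  Y = 148
  C = 76
  V = 73 − 4·76 = -231
  K = 159 + 148 − 76 + 5·(-231) = -924
  J = 83 + 3·148 = 527
  P = 267 + 6·(-231) + 3·527 = 462
Policy A (J := 84, V − 51):
  Y = 148
  C = 76
  V = 73 − 4·76 (−51 from intervention) = -282
  K = 159 + 148 − 76 + 5·(-282) = -1179
  J = 84
  P = 267 + 6·(-282) + 3·84 = -1173
ΔP = -1173 − 462 = -1635; ΔK = -1179 − (-924) = -255
Score = 2·(-1635) + (-3)·(-255) = -2505

-2505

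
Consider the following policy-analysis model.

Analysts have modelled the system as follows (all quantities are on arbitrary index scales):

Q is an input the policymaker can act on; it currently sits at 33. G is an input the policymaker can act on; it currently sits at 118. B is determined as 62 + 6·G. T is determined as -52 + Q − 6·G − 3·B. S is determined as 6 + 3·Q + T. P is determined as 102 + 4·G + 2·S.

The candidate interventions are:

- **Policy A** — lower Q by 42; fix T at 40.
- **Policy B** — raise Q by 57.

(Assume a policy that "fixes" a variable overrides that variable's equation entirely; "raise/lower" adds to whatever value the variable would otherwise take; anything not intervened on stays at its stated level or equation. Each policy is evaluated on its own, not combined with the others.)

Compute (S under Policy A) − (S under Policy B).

2723

Policy A (Q − 42, T := 40):
  Q = 33 − 42 = -9
  G = 118
  B = 62 + 6·118 = 770
  T = 40
  S = 6 + 3·(-9) + 40 = 19
Policy B (Q + 57):
  Q = 33 + 57 = 90
  G = 118
  B = 62 + 6·118 = 770
  T = -52 + 90 − 6·118 − 3·770 = -2980
  S = 6 + 3·90 + (-2980) = -2704
S: 19 − (-2704) = 2723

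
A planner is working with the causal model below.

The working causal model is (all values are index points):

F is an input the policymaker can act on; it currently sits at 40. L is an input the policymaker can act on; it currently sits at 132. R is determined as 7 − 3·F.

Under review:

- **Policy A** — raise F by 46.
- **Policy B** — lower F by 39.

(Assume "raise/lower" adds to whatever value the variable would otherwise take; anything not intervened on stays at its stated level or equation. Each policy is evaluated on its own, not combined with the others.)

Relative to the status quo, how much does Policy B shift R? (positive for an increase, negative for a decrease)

117

Baseline:
  F = 40
  R = 7 − 3·40 = -113
Policy B (F − 39):
  F = 40 − 39 = 1
  R = 7 − 3·1 = 4
Change in R: 4 − (-113) = 117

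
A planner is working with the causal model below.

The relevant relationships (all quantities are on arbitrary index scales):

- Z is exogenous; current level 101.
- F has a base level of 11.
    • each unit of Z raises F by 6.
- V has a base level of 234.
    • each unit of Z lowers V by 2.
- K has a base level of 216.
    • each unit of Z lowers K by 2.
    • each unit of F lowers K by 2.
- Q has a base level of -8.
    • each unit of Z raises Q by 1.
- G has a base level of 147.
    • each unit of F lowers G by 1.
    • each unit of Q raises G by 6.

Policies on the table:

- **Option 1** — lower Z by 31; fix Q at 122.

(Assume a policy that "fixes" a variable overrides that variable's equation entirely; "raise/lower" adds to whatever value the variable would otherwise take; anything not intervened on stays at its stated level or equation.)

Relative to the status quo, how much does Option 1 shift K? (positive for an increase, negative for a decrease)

Baseline:
  Z = 101
  F = 11 + 6·101 = 617
  K = 216 − 2·101 − 2·617 = -1220
Option 1 (Z − 31, Q := 122):
  Z = 101 − 31 = 70
  F = 11 + 6·70 = 431
  K = 216 − 2·70 − 2·431 = -786
Change in K: -786 − (-1220) = 434

434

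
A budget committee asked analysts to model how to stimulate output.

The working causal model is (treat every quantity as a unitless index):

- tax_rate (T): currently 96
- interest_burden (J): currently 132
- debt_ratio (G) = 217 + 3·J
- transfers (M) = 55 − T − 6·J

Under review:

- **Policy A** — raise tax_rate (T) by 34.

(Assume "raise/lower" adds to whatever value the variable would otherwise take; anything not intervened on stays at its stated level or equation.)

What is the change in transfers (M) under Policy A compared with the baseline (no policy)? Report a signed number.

-34

Baseline:
  T = 96
  J = 132
  M = 55 − 96 − 6·132 = -833
Policy A (T + 34):
  T = 96 + 34 = 130
  J = 132
  M = 55 − 130 − 6·132 = -867
Change in M: -867 − (-833) = -34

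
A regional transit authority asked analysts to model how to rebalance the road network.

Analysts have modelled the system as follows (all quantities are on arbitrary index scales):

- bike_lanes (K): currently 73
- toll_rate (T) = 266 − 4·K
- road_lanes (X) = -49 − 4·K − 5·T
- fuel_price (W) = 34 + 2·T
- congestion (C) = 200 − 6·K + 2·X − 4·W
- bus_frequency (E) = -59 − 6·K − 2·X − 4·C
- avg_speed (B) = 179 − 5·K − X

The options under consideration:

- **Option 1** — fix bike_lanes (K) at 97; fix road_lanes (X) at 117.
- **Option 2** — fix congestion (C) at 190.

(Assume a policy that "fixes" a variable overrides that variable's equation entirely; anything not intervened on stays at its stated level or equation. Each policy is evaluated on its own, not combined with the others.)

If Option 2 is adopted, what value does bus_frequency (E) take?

-835

Option 2 (C := 190):
  K = 73
  T = 266 − 4·73 = -26
  X = -49 − 4·73 − 5·(-26) = -211
  W = 34 + 2·(-26) = -18
  C = 190
  E = -59 − 6·73 − 2·(-211) − 4·190 = -835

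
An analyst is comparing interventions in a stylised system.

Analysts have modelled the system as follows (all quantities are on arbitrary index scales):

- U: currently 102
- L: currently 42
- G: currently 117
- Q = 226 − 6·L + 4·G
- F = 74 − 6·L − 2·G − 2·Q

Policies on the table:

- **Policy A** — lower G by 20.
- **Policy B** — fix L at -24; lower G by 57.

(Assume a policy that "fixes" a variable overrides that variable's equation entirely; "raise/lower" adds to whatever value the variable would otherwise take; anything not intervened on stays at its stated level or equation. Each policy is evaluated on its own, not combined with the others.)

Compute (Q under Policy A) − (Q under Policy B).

-248

Policy A (G − 20):
  L = 42
  G = 117 − 20 = 97
  Q = 226 − 6·42 + 4·97 = 362
Policy B (L := -24, G − 57):
  L = -24
  G = 117 − 57 = 60
  Q = 226 − 6·(-24) + 4·60 = 610
Q: 362 − 610 = -248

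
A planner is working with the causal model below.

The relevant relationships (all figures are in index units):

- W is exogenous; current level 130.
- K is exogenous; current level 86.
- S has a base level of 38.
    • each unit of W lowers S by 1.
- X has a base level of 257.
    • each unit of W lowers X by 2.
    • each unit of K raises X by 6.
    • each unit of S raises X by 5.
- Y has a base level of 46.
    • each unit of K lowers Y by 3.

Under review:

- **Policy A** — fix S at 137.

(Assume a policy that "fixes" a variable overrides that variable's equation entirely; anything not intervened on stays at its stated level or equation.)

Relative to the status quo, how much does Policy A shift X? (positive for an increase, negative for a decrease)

Baseline:
  W = 130
  K = 86
  S = 38 − 130 = -92
  X = 257 − 2·130 + 6·86 + 5·(-92) = 53
Policy A (S := 137):
  W = 130
  K = 86
  S = 137
  X = 257 − 2·130 + 6·86 + 5·137 = 1198
Change in X: 1198 − 53 = 1145

1145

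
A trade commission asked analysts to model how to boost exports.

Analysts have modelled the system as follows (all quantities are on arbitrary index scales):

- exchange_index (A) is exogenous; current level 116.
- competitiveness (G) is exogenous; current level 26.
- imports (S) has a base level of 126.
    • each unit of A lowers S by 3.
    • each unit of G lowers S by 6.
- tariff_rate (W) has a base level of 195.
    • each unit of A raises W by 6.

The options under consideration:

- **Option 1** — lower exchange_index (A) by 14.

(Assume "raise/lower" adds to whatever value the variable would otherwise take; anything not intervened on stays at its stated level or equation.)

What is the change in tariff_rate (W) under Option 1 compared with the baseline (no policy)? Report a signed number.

Baseline:
  A = 116
  W = 195 + 6·116 = 891
Option 1 (A − 14):
  A = 116 − 14 = 102
  W = 195 + 6·102 = 807
Change in W: 807 − 891 = -84

-84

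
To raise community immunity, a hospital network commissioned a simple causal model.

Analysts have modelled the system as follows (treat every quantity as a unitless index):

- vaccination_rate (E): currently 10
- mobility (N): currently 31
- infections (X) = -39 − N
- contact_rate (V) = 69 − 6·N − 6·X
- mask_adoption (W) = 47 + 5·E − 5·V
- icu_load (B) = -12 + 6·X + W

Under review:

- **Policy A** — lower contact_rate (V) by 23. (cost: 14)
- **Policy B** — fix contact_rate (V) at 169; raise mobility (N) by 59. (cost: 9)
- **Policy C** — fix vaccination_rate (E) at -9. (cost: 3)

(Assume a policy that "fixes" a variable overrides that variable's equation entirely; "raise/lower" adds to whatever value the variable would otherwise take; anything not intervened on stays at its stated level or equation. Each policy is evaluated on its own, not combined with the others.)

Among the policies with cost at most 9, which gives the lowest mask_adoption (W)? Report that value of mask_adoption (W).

-1513

Policy B (V := 169, N + 59):
  E = 10
  N = 31 + 59 = 90
  X = -39 − 90 = -129
  V = 169
  W = 47 + 5·10 − 5·169 = -748
Policy C (E := -9):
  E = -9
  N = 31
  X = -39 − 31 = -70
  V = 69 − 6·31 − 6·(-70) = 303
  W = 47 + 5·(-9) − 5·303 = -1513
Comparing — Policy B: W=-748, Policy C: W=-1513. Lowest is -1513 (Policy C).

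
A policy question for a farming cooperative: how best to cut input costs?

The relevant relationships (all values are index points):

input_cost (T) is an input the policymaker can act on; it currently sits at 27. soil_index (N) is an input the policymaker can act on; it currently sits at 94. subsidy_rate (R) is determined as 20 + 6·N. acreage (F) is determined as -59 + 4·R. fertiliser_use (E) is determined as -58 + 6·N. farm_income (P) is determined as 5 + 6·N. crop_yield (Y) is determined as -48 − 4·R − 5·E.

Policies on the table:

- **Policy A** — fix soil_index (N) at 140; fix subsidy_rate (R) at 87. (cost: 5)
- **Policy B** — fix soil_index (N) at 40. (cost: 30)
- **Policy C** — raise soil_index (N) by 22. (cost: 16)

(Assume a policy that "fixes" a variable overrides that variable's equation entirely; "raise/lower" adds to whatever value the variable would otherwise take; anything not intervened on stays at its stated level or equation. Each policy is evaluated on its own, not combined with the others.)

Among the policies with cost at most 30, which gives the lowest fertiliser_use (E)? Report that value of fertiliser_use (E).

182

Policy A (N := 140, R := 87):
  N = 140
  E = -58 + 6·140 = 782
Policy B (N := 40):
  N = 40
  E = -58 + 6·40 = 182
Policy C (N + 22):
  N = 94 + 22 = 116
  E = -58 + 6·116 = 638
Comparing — Policy A: E=782, Policy B: E=182, Policy C: E=638. Lowest is 182 (Policy B).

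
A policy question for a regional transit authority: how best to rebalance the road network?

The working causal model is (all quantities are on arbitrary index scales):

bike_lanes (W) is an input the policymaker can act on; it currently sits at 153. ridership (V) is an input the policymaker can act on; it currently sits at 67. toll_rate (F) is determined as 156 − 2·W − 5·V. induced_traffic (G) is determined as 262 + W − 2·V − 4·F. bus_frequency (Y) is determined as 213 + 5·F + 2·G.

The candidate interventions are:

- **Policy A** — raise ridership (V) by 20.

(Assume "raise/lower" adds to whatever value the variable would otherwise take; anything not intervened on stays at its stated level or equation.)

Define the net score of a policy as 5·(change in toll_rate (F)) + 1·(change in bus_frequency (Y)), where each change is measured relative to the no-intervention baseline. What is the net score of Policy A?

-280

Baseline:
  W = 153
  V = 67
  F = 156 − 2·153 − 5·67 = -485
  G = 262 + 153 − 2·67 − 4·(-485) = 2221
  Y = 213 + 5·(-485) + 2·2221 = 2230
Policy A (V + 20):
  W = 153
  V = 67 + 20 = 87
  F = 156 − 2·153 − 5·87 = -585
  G = 262 + 153 − 2·87 − 4·(-585) = 2581
  Y = 213 + 5·(-585) + 2·2581 = 2450
ΔF = -585 − (-485) = -100; ΔY = 2450 − 2230 = 220
Score = 5·(-100) + 1·220 = -280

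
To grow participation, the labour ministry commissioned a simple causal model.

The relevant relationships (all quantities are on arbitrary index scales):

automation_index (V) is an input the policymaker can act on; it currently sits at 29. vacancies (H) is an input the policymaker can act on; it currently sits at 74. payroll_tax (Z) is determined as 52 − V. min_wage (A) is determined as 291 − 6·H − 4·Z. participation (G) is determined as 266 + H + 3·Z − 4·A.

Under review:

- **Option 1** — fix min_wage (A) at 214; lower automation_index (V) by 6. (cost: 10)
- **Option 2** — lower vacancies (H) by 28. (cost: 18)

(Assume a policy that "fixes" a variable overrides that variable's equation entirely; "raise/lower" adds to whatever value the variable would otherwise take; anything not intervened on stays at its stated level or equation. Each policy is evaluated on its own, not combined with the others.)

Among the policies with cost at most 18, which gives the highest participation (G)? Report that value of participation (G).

Option 1 (A := 214, V − 6):
  V = 29 − 6 = 23
  H = 74
  Z = 52 − 23 = 29
  A = 214
  G = 266 + 74 + 3·29 − 4·214 = -429
Option 2 (H − 28):
  V = 29
  H = 74 − 28 = 46
  Z = 52 − 29 = 23
  A = 291 − 6·46 − 4·23 = -77
  G = 266 + 46 + 3·23 − 4·(-77) = 689
Comparing — Option 1: G=-429, Option 2: G=689. Highest is 689 (Option 2).

689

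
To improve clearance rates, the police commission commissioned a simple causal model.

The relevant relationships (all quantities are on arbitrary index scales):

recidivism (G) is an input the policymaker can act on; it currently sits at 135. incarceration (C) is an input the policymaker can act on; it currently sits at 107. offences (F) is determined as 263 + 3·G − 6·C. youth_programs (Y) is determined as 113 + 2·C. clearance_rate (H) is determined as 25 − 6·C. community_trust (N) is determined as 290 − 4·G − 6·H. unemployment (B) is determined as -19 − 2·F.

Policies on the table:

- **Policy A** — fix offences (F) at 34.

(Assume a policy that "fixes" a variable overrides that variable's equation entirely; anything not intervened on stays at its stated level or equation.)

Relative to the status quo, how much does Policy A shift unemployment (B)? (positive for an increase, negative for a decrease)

Baseline:
  G = 135
  C = 107
  F = 263 + 3·135 − 6·107 = 26
  B = -19 − 2·26 = -71
Policy A (F := 34):
  G = 135
  C = 107
  F = 34
  B = -19 − 2·34 = -87
Change in B: -87 − (-71) = -16

-16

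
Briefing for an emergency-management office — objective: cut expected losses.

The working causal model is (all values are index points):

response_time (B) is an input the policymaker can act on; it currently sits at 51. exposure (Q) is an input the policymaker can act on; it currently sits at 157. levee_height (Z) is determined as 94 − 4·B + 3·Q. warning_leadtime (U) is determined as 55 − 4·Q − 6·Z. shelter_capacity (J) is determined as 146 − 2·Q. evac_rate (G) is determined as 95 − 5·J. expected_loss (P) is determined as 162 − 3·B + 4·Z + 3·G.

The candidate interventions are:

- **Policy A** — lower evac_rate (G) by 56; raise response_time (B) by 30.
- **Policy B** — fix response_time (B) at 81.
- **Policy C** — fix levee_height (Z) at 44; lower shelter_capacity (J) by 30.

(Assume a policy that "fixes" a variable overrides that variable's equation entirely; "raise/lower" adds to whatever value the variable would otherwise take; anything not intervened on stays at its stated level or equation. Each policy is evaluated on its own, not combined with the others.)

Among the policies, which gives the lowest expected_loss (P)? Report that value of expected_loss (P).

Policy A (G − 56, B + 30):
  B = 51 + 30 = 81
  Q = 157
  Z = 94 − 4·81 + 3·157 = 241
  J = 146 − 2·157 = -168
  G = 95 − 5·(-168) (−56 from intervention) = 879
  P = 162 − 3·81 + 4·241 + 3·879 = 3520
Policy B (B := 81):
  B = 81
  Q = 157
  Z = 94 − 4·81 + 3·157 = 241
  J = 146 − 2·157 = -168
  G = 95 − 5·(-168) = 935
  P = 162 − 3·81 + 4·241 + 3·935 = 3688
Policy C (Z := 44, J − 30):
  B = 51
  Q = 157
  Z = 44
  J = 146 − 2·157 (−30 from intervention) = -198
  G = 95 − 5·(-198) = 1085
  P = 162 − 3·51 + 4·44 + 3·1085 = 3440
Comparing — Policy A: P=3520, Policy B: P=3688, Policy C: P=3440. Lowest is 3440 (Policy C).

3440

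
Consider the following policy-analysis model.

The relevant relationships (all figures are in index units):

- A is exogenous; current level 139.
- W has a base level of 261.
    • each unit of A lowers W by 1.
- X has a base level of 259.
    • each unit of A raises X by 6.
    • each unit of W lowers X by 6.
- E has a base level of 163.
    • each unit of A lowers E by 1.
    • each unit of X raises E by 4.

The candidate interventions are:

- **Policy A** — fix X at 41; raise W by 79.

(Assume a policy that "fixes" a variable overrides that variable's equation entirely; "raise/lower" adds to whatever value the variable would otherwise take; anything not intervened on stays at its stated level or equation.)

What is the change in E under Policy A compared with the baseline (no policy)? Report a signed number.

Baseline:
  A = 139
  W = 261 − 139 = 122
  X = 259 + 6·139 − 6·122 = 361
  E = 163 − 139 + 4·361 = 1468
Policy A (X := 41, W + 79):
  A = 139
  W = 261 − 139 (+79 from intervention) = 201
  X = 41
  E = 163 − 139 + 4·41 = 188
Change in E: 188 − 1468 = -1280

-1280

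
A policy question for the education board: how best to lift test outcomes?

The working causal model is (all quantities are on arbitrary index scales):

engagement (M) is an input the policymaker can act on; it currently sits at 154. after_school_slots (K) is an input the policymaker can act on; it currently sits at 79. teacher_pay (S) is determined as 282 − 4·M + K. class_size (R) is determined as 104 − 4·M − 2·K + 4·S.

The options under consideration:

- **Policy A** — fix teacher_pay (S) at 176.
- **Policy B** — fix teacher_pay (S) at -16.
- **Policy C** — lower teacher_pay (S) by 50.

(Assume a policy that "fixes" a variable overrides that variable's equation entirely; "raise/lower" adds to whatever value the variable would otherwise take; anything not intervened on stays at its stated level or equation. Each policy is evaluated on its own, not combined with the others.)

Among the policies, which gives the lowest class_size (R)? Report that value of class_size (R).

-1890

Policy A (S := 176):
  M = 154
  K = 79
  S = 176
  R = 104 − 4·154 − 2·79 + 4·176 = 34
Policy B (S := -16):
  M = 154
  K = 79
  S = -16
  R = 104 − 4·154 − 2·79 + 4·(-16) = -734
Policy C (S − 50):
  M = 154
  K = 79
  S = 282 − 4·154 + 79 (−50 from intervention) = -305
  R = 104 − 4·154 − 2·79 + 4·(-305) = -1890
Comparing — Policy A: R=34, Policy B: R=-734, Policy C: R=-1890. Lowest is -1890 (Policy C).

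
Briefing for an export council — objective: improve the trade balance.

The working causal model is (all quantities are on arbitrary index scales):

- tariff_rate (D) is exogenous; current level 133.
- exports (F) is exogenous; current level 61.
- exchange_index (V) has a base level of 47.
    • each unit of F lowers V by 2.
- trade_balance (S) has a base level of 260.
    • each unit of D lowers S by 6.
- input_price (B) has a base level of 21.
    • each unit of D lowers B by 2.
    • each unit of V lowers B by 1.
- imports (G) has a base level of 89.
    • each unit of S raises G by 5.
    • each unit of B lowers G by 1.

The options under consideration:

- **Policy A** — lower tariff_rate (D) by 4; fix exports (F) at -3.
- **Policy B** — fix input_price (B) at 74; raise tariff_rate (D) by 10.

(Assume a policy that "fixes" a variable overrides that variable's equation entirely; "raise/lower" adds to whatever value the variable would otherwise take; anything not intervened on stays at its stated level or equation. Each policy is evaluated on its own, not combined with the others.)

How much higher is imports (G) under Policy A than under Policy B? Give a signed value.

784

Policy A (D − 4, F := -3):
  D = 133 − 4 = 129
  F = -3
  V = 47 − 2·(-3) = 53
  S = 260 − 6·129 = -514
  B = 21 − 2·129 − 53 = -290
  G = 89 + 5·(-514) − (-290) = -2191
Policy B (B := 74, D + 10):
  D = 133 + 10 = 143
  F = 61
  V = 47 − 2·61 = -75
  S = 260 − 6·143 = -598
  B = 74
  G = 89 + 5·(-598) − 74 = -2975
G: -2191 − (-2975) = 784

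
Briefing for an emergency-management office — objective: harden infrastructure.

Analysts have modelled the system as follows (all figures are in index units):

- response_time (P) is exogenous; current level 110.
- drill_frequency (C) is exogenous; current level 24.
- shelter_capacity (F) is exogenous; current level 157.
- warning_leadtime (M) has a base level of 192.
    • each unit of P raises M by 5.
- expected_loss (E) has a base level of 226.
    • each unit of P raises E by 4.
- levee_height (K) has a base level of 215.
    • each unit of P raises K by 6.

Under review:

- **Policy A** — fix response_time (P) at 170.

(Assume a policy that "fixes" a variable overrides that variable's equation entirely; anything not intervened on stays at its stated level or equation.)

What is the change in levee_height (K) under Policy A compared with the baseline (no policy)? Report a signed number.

Baseline:
  P = 110
  K = 215 + 6·110 = 875
Policy A (P := 170):
  P = 170
  K = 215 + 6·170 = 1235
Change in K: 1235 − 875 = 360

360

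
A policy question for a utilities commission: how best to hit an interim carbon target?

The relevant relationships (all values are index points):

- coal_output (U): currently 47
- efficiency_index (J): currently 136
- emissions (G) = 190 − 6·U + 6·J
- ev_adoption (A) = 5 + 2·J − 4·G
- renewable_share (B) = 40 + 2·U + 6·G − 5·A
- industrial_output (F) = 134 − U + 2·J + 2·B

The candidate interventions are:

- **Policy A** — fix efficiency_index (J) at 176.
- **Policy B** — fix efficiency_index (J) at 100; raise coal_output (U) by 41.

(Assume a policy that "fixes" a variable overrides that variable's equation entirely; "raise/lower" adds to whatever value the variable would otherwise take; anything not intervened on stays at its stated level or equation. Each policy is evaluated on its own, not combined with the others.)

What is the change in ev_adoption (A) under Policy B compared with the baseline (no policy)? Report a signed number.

Baseline:
  U = 47
  J = 136
  G = 190 − 6·47 + 6·136 = 724
  A = 5 + 2·136 − 4·724 = -2619
Policy B (J := 100, U + 41):
  U = 47 + 41 = 88
  J = 100
  G = 190 − 6·88 + 6·100 = 262
  A = 5 + 2·100 − 4·262 = -843
Change in A: -843 − (-2619) = 1776

1776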